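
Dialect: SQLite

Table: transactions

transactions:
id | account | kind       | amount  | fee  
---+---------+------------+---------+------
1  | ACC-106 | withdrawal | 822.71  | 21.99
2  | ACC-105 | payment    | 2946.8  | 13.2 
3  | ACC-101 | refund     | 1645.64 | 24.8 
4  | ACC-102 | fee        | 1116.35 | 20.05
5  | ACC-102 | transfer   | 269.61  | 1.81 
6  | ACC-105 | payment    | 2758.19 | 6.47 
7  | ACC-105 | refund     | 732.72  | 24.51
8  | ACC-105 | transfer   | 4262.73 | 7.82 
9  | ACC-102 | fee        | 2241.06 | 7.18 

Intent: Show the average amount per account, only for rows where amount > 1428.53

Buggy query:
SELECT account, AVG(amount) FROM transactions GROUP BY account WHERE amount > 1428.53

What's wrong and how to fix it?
Bug: WHERE cannot follow GROUP BY

Fix: Move the WHERE clause before GROUP BY

Corrected query:
SELECT account, AVG(amount) FROM transactions WHERE amount > 1428.53 GROUP BY account

Result:
account | AVG(amount)
--------+------------
ACC-101 | 1645.64    
ACC-102 | 2241.06    
ACC-105 | 3322.573333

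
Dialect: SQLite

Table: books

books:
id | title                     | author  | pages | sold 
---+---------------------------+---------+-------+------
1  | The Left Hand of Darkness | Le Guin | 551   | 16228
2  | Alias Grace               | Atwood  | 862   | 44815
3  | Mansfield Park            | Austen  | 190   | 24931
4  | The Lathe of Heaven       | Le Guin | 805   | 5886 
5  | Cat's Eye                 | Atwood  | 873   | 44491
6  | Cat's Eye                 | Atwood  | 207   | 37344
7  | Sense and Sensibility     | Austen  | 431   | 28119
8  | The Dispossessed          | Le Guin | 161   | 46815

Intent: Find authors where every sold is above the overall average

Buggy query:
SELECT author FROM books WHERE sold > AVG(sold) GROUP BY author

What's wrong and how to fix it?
Bug: WHERE evaluates per row before aggregation, so AVG() is unavailable

Fix: Use a subquery for AVG and a HAVING MIN(...) filter so the condition holds for every row in the group

Corrected query:
SELECT author FROM books GROUP BY author HAVING MIN(sold) > (SELECT AVG(sold) FROM books)

Result:
author
------
Atwood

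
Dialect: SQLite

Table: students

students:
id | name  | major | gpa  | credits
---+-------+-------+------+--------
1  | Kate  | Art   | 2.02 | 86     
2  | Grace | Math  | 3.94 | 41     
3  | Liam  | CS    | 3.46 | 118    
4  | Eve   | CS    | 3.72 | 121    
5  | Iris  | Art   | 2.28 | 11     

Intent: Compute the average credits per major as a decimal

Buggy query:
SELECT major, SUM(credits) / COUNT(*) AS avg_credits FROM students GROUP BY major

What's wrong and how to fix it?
Bug: SUM(credits) and COUNT(*) are both integers; the division truncates the fractional part

Fix: Multiply by 1.0 (or CAST to REAL) to force floating-point division

Corrected query:
SELECT major, SUM(credits) * 1.0 / COUNT(*) AS avg_credits FROM students GROUP BY major

Result:
major | avg_credits
------+------------
Art   | 48.5       
CS    | 119.5      
Math  | 41         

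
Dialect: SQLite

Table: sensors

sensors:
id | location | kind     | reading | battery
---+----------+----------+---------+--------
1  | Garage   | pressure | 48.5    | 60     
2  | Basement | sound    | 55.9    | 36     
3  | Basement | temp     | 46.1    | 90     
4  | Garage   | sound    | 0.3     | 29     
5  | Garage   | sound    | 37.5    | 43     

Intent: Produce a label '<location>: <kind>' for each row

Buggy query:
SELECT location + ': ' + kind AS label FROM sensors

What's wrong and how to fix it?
Bug: SQLite uses || for string concatenation; + coerces text to numbers (yielding 0)

Fix: Replace + with || to concatenate text

Corrected query:
SELECT location || ': ' || kind AS label FROM sensors

Result:
label           
----------------
Garage: pressure
Basement: sound 
Basement: temp  
Garage: sound   
Garage: sound   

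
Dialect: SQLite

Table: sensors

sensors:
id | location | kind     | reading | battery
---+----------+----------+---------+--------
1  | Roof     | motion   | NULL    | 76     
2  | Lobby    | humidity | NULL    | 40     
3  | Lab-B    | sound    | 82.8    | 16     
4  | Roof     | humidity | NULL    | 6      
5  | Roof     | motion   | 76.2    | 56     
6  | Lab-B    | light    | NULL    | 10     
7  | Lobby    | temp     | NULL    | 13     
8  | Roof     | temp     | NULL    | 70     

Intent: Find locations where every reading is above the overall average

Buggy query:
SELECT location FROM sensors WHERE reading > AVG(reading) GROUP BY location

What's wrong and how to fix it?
Bug: WHERE evaluates per row before aggregation, so AVG() is unavailable

Fix: Use a subquery for AVG and a HAVING MIN(...) filter so the condition holds for every row in the group

Corrected query:
SELECT location FROM sensors GROUP BY location HAVING MIN(reading) > (SELECT AVG(reading) FROM sensors)

Result:
location
--------
Lab-B   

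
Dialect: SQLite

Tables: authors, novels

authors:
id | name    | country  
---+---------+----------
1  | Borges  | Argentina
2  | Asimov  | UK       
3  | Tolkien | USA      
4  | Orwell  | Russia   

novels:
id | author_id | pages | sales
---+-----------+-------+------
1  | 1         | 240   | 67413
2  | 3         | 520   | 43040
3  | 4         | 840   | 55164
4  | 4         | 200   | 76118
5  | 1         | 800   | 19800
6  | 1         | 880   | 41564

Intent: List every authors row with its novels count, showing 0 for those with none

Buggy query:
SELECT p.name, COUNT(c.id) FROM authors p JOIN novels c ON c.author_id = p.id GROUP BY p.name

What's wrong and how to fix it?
Bug: An inner join excludes parents with zero children

Fix: Use LEFT JOIN so parents without children still appear (COUNT(c.id) gives 0)

Corrected query:
SELECT p.name, COUNT(c.id) FROM authors p LEFT JOIN novels c ON c.author_id = p.id GROUP BY p.name

Result:
name    | COUNT(c.id)
--------+------------
Asimov  | 0          
Borges  | 3          
Orwell  | 2          
Tolkien | 1          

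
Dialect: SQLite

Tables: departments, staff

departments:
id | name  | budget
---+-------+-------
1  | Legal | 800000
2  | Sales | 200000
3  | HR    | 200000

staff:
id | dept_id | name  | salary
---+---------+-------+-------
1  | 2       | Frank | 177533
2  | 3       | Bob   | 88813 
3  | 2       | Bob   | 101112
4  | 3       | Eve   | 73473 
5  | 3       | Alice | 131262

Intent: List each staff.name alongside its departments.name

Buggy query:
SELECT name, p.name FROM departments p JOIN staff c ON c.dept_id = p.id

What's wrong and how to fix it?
Bug: 'name' exists in both joined tables, so the database can't tell which one is meant

Fix: Qualify the column with its table alias (c.name)

Corrected query:
SELECT c.name, p.name FROM departments p JOIN staff c ON c.dept_id = p.id

Result:
name  | name 
------+------
Frank | Sales
Bob   | HR   
Bob   | Sales
Eve   | HR   
Alice | HR   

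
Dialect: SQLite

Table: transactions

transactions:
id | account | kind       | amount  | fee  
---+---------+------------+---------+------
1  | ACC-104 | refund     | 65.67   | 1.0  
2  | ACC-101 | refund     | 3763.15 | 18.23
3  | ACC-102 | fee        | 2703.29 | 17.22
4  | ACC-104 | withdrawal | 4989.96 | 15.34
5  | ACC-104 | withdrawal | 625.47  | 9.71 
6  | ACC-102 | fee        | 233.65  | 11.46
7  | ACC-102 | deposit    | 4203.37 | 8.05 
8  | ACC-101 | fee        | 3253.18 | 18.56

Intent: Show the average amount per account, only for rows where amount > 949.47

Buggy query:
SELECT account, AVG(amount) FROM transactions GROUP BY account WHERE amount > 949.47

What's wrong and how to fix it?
Bug: Row-level WHERE must come before GROUP BY in the clause order

Fix: Place WHERE between FROM and GROUP BY

Corrected query:
SELECT account, AVG(amount) FROM transactions WHERE amount > 949.47 GROUP BY account

Result:
account | AVG(amount)
--------+------------
ACC-101 | 3508.165   
ACC-102 | 3453.33    
ACC-104 | 4989.96    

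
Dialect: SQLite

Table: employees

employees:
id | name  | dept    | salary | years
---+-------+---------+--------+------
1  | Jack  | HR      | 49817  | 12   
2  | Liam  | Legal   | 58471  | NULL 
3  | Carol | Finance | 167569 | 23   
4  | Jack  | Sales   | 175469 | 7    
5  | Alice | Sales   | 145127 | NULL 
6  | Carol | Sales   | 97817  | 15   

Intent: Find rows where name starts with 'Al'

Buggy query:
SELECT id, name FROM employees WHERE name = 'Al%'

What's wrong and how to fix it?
Bug: Wildcards only work with LIKE; '=' treats '%' as a literal character

Fix: Replace '=' with LIKE so 'Al%' is treated as a pattern

Corrected query:
SELECT id, name FROM employees WHERE name LIKE 'Al%'

Result:
id | name 
---+------
5  | Alice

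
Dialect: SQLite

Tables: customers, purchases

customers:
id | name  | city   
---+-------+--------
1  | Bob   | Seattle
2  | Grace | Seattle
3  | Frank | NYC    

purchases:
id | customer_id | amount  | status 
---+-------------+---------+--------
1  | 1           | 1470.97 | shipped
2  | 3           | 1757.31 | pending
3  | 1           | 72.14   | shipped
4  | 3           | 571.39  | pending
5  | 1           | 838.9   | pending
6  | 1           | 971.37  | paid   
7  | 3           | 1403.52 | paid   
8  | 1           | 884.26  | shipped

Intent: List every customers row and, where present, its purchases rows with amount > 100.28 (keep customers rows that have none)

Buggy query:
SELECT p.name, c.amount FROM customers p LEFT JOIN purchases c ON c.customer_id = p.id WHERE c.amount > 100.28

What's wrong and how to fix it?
Bug: Filtering c.amount in WHERE discards the NULL rows produced by LEFT JOIN, turning it into an inner join

Fix: Move the right-table condition into the ON clause so unmatched parents are kept

Corrected query:
SELECT p.name, c.amount FROM customers p LEFT JOIN purchases c ON c.customer_id = p.id AND c.amount > 100.28

Result:
name  | amount 
------+--------
Bob   | 838.9  
Bob   | 884.26 
Bob   | 971.37 
Bob   | 1470.97
Grace | NULL   
Frank | 571.39 
Frank | 1403.52
Frank | 1757.31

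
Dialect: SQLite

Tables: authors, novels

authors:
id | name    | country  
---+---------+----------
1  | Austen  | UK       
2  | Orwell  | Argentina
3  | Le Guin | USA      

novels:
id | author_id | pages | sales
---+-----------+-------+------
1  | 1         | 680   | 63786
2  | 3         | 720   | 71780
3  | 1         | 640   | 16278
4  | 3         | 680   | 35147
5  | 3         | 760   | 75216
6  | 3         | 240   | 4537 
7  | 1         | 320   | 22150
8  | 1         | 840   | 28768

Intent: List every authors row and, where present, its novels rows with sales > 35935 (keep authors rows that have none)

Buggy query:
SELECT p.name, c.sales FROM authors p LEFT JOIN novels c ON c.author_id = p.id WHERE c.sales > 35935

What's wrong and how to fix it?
Bug: Filtering c.sales in WHERE discards the NULL rows produced by LEFT JOIN, turning it into an inner join

Fix: Put 'c.sales > 35935' in the JOIN's ON clause instead of WHERE

Corrected query:
SELECT p.name, c.sales FROM authors p LEFT JOIN novels c ON c.author_id = p.id AND c.sales > 35935

Result:
name    | sales
--------+------
Austen  | 63786
Orwell  | NULL 
Le Guin | 71780
Le Guin | 75216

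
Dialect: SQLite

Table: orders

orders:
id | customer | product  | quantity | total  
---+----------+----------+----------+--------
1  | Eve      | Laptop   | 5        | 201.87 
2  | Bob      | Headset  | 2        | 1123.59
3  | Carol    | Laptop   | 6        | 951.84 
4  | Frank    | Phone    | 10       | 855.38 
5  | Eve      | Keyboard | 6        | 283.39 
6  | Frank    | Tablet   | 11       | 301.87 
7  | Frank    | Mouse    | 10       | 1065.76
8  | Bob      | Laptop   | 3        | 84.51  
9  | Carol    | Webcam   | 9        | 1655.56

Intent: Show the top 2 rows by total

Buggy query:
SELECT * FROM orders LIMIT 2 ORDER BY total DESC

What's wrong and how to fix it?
Bug: ORDER BY cannot follow LIMIT; LIMIT is the final clause

Fix: Sort with ORDER BY, then apply LIMIT

Corrected query:
SELECT * FROM orders ORDER BY total DESC LIMIT 2

Result:
id | customer | product | quantity | total  
---+----------+---------+----------+--------
9  | Carol    | Webcam  | 9        | 1655.56
2  | Bob      | Headset | 2        | 1123.59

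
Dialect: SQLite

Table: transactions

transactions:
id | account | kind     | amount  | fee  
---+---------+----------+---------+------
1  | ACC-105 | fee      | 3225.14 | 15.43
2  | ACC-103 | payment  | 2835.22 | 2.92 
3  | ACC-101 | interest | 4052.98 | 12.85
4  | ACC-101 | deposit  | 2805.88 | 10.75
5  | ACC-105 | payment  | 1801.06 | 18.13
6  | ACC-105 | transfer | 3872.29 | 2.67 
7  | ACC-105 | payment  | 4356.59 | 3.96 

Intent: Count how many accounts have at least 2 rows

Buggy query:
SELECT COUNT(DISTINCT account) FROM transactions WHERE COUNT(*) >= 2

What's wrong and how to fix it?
Bug: WHERE filters individual rows, not groups, so a group-level COUNT is invalid there

Fix: Group first with HAVING COUNT(*) >= 2, then COUNT the resulting groups

Corrected query:
SELECT COUNT(*) FROM (SELECT account FROM transactions GROUP BY account HAVING COUNT(*) >= 2)

Result:
COUNT(*)
--------
2       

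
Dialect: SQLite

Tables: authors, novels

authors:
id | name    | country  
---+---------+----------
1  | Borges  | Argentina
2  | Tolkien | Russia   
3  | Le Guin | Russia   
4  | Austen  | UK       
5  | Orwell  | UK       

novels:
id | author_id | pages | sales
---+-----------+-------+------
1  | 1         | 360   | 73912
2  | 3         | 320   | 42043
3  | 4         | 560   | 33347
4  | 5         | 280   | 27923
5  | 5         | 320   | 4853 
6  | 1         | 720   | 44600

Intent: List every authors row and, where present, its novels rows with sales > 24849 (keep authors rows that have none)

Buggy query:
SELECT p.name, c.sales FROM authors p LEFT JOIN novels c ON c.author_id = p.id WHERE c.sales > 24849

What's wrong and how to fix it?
Bug: A WHERE condition on the right-hand table after LEFT JOIN drops unmatched parents

Fix: Move the right-table condition into the ON clause so unmatched parents are kept

Corrected query:
SELECT p.name, c.sales FROM authors p LEFT JOIN novels c ON c.author_id = p.id AND c.sales > 24849

Result:
name    | sales
--------+------
Borges  | 44600
Borges  | 73912
Tolkien | NULL 
Le Guin | 42043
Austen  | 33347
Orwell  | 27923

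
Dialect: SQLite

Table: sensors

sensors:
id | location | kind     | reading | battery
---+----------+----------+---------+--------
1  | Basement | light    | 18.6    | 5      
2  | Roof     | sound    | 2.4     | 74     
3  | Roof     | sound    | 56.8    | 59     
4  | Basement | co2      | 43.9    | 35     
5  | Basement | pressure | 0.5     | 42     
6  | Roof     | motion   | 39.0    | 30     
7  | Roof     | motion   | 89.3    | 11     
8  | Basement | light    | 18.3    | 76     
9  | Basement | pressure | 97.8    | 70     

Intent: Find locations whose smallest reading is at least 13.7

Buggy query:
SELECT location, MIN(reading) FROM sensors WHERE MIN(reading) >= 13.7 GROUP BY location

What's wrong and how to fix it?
Bug: MIN() in WHERE is a misuse of aggregate

Fix: Use HAVING for the per-group MIN condition

Corrected query:
SELECT location, MIN(reading) FROM sensors GROUP BY location HAVING MIN(reading) >= 13.7

Result:
(no rows)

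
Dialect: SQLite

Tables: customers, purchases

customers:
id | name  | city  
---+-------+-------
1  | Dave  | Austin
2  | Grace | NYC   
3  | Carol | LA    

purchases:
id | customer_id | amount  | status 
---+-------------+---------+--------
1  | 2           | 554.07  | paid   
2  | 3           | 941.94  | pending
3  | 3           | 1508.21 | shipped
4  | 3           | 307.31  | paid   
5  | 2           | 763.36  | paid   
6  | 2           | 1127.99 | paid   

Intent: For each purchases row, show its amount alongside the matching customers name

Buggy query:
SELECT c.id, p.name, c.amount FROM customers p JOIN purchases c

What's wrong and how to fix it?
Bug: Missing join condition: each purchases row is matched to all customers rows instead of just its own

Fix: Add ON c.customer_id = p.id to the JOIN

Corrected query:
SELECT c.id, p.name, c.amount FROM customers p JOIN purchases c ON c.customer_id = p.id

Result:
id | name  | amount 
---+-------+--------
1  | Grace | 554.07 
2  | Carol | 941.94 
3  | Carol | 1508.21
4  | Carol | 307.31 
5  | Grace | 763.36 
6  | Grace | 1127.99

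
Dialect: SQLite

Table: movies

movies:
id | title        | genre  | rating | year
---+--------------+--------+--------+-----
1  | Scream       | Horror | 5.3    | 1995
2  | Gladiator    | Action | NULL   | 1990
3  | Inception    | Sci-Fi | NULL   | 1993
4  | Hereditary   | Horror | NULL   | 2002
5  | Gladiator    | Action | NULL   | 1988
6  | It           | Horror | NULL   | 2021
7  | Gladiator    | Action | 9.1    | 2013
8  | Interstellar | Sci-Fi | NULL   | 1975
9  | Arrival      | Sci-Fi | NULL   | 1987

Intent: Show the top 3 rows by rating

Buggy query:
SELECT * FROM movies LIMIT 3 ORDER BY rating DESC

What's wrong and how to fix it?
Bug: LIMIT must come after ORDER BY

Fix: Sort with ORDER BY, then apply LIMIT

Corrected query:
SELECT * FROM movies ORDER BY rating DESC LIMIT 3

Result:
id | title     | genre  | rating | year
---+-----------+--------+--------+-----
7  | Gladiator | Action | 9.1    | 2013
1  | Scream    | Horror | 5.3    | 1995
2  | Gladiator | Action | NULL   | 1990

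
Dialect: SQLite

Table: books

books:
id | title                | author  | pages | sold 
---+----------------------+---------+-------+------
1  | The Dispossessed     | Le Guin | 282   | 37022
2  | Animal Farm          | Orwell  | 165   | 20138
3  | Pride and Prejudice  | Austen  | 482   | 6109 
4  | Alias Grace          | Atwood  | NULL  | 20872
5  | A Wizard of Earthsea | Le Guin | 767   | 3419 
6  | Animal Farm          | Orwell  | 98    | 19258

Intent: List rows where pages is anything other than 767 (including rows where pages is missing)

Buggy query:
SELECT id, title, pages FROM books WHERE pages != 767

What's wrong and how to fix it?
Bug: Inequality against NULL is unknown, not true; rows with NULL are dropped

Fix: Handle NULL separately with IS NULL alongside the inequality

Corrected query:
SELECT id, title, pages FROM books WHERE pages != 767 OR pages IS NULL

Result:
id | title               | pages
---+---------------------+------
1  | The Dispossessed    | 282  
2  | Animal Farm         | 165  
3  | Pride and Prejudice | 482  
4  | Alias Grace         | NULL 
6  | Animal Farm         | 98   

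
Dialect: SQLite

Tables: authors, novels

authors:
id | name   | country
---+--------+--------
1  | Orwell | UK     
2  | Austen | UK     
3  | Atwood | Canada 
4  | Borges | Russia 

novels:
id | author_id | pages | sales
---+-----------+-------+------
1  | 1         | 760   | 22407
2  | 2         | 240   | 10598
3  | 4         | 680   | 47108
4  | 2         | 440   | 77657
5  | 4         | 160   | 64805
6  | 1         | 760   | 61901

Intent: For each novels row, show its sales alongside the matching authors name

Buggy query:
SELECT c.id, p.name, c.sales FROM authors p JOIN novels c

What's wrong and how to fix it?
Bug: Missing join condition: each novels row is matched to all authors rows instead of just its own

Fix: Add ON c.author_id = p.id to the JOIN

Corrected query:
SELECT c.id, p.name, c.sales FROM authors p JOIN novels c ON c.author_id = p.id

Result:
id | name   | sales
---+--------+------
1  | Orwell | 22407
2  | Austen | 10598
3  | Borges | 47108
4  | Austen | 77657
5  | Borges | 64805
6  | Orwell | 61901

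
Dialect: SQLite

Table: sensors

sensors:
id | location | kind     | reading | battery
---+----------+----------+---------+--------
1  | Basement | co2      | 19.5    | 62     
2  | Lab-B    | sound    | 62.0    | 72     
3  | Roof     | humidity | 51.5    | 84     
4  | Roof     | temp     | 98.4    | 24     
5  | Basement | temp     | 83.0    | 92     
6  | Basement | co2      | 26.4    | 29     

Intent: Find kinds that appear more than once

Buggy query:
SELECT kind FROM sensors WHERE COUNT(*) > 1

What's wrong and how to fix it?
Bug: COUNT(*) is an aggregate and cannot be used in WHERE

Fix: Group first, then use HAVING for the count condition

Corrected query:
SELECT kind FROM sensors GROUP BY kind HAVING COUNT(*) > 1

Result:
kind
----
co2 
temp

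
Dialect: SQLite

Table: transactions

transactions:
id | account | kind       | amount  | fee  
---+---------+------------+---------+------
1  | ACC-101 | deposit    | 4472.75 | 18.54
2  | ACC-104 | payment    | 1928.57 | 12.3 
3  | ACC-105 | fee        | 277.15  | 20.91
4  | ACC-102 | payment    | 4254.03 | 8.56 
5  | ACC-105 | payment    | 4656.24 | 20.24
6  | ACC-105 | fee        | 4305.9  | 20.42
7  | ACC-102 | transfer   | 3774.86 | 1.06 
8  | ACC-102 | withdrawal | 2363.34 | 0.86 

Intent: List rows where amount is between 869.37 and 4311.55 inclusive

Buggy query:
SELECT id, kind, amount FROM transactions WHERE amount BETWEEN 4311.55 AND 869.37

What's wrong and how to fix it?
Bug: BETWEEN expects the lower bound first; with 4311.55 AND 869.37 the range is empty

Fix: Swap the bounds so the smaller value comes first

Corrected query:
SELECT id, kind, amount FROM transactions WHERE amount BETWEEN 869.37 AND 4311.55

Result:
id | kind       | amount 
---+------------+--------
2  | payment    | 1928.57
4  | payment    | 4254.03
6  | fee        | 4305.9 
7  | transfer   | 3774.86
8  | withdrawal | 2363.34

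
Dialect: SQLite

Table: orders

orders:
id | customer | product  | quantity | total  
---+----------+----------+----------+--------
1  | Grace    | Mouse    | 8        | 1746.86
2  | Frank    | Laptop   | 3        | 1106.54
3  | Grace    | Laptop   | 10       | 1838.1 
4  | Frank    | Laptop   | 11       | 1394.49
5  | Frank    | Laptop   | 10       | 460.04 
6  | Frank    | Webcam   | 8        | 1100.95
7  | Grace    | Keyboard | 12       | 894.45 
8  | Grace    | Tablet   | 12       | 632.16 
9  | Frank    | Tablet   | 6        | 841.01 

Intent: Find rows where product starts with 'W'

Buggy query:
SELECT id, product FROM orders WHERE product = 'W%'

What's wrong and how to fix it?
Bug: Wildcards only work with LIKE; '=' treats '%' as a literal character

Fix: Replace '=' with LIKE so 'W%' is treated as a pattern

Corrected query:
SELECT id, product FROM orders WHERE product LIKE 'W%'

Result:
id | product
---+--------
6  | Webcam 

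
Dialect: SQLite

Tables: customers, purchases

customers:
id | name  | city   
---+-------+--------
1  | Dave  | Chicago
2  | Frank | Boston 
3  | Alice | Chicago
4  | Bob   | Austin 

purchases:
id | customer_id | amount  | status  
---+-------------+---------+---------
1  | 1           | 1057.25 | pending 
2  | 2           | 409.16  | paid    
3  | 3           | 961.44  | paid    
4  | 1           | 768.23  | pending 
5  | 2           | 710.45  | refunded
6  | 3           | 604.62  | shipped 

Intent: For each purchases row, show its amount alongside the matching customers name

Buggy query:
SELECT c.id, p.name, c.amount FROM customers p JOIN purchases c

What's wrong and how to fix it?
Bug: Missing join condition: each purchases row is matched to all customers rows instead of just its own

Fix: Specify the join condition linking the foreign key to the parent id

Corrected query:
SELECT c.id, p.name, c.amount FROM customers p JOIN purchases c ON c.customer_id = p.id

Result:
id | name  | amount 
---+-------+--------
1  | Dave  | 1057.25
2  | Frank | 409.16 
3  | Alice | 961.44 
4  | Dave  | 768.23 
5  | Frank | 710.45 
6  | Alice | 604.62 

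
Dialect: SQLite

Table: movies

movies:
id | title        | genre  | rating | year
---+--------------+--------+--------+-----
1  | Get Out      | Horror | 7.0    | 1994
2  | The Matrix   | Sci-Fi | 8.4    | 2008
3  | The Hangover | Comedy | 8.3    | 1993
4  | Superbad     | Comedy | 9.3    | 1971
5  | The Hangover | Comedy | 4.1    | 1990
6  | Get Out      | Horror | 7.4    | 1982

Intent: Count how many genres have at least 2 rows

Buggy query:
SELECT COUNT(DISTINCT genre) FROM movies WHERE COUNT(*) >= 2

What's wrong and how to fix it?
Bug: WHERE filters individual rows, not groups, so a group-level COUNT is invalid there

Fix: Use a subquery that GROUPs and filters with HAVING, then count its rows

Corrected query:
SELECT COUNT(*) FROM (SELECT genre FROM movies GROUP BY genre HAVING COUNT(*) >= 2)

Result:
COUNT(*)
--------
2       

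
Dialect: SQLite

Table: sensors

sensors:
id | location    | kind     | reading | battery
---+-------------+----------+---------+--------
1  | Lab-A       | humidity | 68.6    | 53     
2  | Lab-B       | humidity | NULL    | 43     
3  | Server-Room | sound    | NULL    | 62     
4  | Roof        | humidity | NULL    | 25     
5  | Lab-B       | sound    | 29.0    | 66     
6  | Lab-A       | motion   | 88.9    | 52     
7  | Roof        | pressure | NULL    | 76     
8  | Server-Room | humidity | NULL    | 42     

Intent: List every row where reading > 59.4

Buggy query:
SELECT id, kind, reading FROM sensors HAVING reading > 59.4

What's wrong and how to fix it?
Bug: This is a non-aggregate query (no GROUP BY, no aggregates), so in SQLite the HAVING clause is invalid here; a row-level condition belongs in WHERE

Fix: Use WHERE for row-level filtering

Corrected query:
SELECT id, kind, reading FROM sensors WHERE reading > 59.4

Result:
id | kind     | reading
---+----------+--------
1  | humidity | 68.6   
6  | motion   | 88.9   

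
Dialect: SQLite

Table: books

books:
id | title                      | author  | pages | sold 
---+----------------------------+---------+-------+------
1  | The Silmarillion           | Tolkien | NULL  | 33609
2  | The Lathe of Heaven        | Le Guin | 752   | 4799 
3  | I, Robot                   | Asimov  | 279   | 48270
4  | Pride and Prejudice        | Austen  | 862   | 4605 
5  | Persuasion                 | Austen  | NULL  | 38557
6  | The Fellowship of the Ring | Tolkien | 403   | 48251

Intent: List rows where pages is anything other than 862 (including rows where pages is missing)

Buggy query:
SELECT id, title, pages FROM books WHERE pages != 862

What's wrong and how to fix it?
Bug: 'pages != 862' is unknown when pages is NULL, so NULL rows are silently excluded

Fix: Add an explicit OR pages IS NULL to include the missing-value rows

Corrected query:
SELECT id, title, pages FROM books WHERE pages != 862 OR pages IS NULL

Result:
id | title                      | pages
---+----------------------------+------
1  | The Silmarillion           | NULL 
2  | The Lathe of Heaven        | 752  
3  | I, Robot                   | 279  
5  | Persuasion                 | NULL 
6  | The Fellowship of the Ring | 403  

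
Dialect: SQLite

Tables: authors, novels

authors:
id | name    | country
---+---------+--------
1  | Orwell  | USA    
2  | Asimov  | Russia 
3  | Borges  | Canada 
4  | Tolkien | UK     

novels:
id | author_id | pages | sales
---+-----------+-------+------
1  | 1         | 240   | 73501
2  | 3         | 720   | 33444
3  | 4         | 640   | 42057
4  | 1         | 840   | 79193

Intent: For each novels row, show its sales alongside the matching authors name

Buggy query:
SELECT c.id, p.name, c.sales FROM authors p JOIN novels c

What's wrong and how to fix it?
Bug: Missing join condition: each novels row is matched to all authors rows instead of just its own

Fix: Add ON c.author_id = p.id to the JOIN

Corrected query:
SELECT c.id, p.name, c.sales FROM authors p JOIN novels c ON c.author_id = p.id

Result:
id | name    | sales
---+---------+------
1  | Orwell  | 73501
2  | Borges  | 33444
3  | Tolkien | 42057
4  | Orwell  | 79193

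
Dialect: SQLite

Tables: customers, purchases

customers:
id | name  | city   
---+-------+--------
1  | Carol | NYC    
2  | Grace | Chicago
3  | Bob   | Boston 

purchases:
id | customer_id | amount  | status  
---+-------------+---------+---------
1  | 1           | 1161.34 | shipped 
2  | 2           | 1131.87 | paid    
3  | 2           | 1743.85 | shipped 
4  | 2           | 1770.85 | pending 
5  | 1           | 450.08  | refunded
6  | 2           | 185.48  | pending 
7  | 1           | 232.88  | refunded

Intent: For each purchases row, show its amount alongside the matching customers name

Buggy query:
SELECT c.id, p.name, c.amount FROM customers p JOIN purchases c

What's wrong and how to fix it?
Bug: Missing join condition: each purchases row is matched to all customers rows instead of just its own

Fix: Add ON c.customer_id = p.id to the JOIN

Corrected query:
SELECT c.id, p.name, c.amount FROM customers p JOIN purchases c ON c.customer_id = p.id

Result:
id | name  | amount 
---+-------+--------
1  | Carol | 1161.34
2  | Grace | 1131.87
3  | Grace | 1743.85
4  | Grace | 1770.85
5  | Carol | 450.08 
6  | Grace | 185.48 
7  | Carol | 232.88 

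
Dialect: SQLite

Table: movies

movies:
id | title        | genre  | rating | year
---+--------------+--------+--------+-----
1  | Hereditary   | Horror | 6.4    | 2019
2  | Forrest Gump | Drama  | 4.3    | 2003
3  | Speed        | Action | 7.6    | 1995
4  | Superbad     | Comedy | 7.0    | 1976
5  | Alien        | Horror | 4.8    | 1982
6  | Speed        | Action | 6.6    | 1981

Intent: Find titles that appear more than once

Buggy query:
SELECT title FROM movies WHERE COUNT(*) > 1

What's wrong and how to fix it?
Bug: COUNT(*) is an aggregate and cannot be used in WHERE

Fix: GROUP BY title, then filter groups with HAVING COUNT(*) > 1

Corrected query:
SELECT title FROM movies GROUP BY title HAVING COUNT(*) > 1

Result:
title
-----
Speed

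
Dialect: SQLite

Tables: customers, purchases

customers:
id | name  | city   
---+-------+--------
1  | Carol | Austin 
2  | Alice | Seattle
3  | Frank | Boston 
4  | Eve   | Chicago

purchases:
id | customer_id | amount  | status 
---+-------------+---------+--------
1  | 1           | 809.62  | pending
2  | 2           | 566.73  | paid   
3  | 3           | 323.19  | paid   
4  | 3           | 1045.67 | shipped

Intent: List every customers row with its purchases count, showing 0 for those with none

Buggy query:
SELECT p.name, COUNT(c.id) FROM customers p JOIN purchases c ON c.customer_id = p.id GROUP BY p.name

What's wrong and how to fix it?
Bug: An inner join excludes parents with zero children

Fix: Switch to LEFT JOIN to retain unmatched parent rows

Corrected query:
SELECT p.name, COUNT(c.id) FROM customers p LEFT JOIN purchases c ON c.customer_id = p.id GROUP BY p.name

Result:
name  | COUNT(c.id)
------+------------
Alice | 1          
Carol | 1          
Eve   | 0          
Frank | 2          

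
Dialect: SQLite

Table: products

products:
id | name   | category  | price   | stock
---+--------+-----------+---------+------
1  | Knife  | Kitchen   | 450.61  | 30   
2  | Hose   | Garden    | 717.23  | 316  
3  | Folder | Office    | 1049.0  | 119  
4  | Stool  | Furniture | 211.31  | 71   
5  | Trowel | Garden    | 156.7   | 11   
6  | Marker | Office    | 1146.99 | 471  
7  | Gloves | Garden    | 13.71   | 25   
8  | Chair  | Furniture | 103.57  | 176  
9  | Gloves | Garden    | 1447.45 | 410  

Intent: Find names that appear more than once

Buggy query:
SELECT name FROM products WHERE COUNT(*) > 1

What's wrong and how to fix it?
Bug: COUNT(*) is an aggregate and cannot be used in WHERE

Fix: GROUP BY name, then filter groups with HAVING COUNT(*) > 1

Corrected query:
SELECT name FROM products GROUP BY name HAVING COUNT(*) > 1

Result:
name  
------
Gloves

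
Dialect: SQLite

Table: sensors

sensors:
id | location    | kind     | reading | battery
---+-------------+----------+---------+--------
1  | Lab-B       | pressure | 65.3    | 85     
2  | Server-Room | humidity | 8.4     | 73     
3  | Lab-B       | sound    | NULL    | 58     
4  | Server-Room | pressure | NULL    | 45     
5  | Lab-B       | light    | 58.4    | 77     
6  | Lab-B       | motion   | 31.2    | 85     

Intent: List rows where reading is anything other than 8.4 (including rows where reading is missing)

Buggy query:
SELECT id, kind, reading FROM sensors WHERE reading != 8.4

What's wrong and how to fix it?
Bug: 'reading != 8.4' is unknown when reading is NULL, so NULL rows are silently excluded

Fix: Handle NULL separately with IS NULL alongside the inequality

Corrected query:
SELECT id, kind, reading FROM sensors WHERE reading != 8.4 OR reading IS NULL

Result:
id | kind     | reading
---+----------+--------
1  | pressure | 65.3   
3  | sound    | NULL   
4  | pressure | NULL   
5  | light    | 58.4   
6  | motion   | 31.2   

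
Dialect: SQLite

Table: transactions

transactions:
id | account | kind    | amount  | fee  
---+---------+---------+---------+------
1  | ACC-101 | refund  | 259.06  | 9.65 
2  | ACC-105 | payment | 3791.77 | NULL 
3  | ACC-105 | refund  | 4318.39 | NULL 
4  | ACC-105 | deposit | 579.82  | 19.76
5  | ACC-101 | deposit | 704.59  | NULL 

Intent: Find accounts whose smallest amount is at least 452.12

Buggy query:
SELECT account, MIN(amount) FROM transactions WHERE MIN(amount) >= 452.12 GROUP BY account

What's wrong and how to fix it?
Bug: MIN() in WHERE is a misuse of aggregate

Fix: Use HAVING for the per-group MIN condition

Corrected query:
SELECT account, MIN(amount) FROM transactions GROUP BY account HAVING MIN(amount) >= 452.12

Result:
account | MIN(amount)
--------+------------
ACC-105 | 579.82     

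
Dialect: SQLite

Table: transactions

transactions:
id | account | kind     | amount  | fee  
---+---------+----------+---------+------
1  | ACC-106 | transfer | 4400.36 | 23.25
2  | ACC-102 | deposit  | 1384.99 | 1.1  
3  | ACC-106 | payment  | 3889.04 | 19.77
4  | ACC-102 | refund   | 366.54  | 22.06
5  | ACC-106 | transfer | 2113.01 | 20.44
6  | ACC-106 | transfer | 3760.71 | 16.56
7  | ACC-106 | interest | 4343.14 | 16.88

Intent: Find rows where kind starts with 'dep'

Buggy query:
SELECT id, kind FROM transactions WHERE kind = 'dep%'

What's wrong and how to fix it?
Bug: Wildcards only work with LIKE; '=' treats '%' as a literal character

Fix: Use LIKE for wildcard pattern matching

Corrected query:
SELECT id, kind FROM transactions WHERE kind LIKE 'dep%'

Result:
id | kind   
---+--------
2  | deposit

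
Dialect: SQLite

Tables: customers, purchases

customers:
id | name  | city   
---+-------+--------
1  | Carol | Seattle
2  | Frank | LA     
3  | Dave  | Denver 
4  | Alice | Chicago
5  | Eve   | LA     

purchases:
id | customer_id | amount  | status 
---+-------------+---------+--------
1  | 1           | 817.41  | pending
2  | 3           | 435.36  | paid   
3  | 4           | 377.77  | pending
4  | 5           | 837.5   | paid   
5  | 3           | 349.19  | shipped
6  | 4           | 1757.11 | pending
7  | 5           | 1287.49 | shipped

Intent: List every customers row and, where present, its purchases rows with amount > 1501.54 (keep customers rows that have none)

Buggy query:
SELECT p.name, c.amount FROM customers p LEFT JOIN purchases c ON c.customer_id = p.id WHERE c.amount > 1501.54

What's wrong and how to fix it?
Bug: Filtering c.amount in WHERE discards the NULL rows produced by LEFT JOIN, turning it into an inner join

Fix: Put 'c.amount > 1501.54' in the JOIN's ON clause instead of WHERE

Corrected query:
SELECT p.name, c.amount FROM customers p LEFT JOIN purchases c ON c.customer_id = p.id AND c.amount > 1501.54

Result:
name  | amount 
------+--------
Carol | NULL   
Frank | NULL   
Dave  | NULL   
Alice | 1757.11
Eve   | NULL   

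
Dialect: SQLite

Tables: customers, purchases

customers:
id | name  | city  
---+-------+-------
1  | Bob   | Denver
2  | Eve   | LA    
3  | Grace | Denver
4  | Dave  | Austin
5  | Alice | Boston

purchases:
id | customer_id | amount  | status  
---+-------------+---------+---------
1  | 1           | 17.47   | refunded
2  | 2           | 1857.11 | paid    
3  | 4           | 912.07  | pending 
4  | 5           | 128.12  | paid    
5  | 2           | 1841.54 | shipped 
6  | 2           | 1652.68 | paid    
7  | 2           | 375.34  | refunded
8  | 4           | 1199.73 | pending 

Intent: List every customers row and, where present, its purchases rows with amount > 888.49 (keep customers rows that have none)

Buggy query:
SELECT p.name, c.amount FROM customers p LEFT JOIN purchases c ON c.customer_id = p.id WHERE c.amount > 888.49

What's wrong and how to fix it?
Bug: A WHERE condition on the right-hand table after LEFT JOIN drops unmatched parents

Fix: Move the right-table condition into the ON clause so unmatched parents are kept

Corrected query:
SELECT p.name, c.amount FROM customers p LEFT JOIN purchases c ON c.customer_id = p.id AND c.amount > 888.49

Result:
name  | amount 
------+--------
Bob   | NULL   
Eve   | 1652.68
Eve   | 1841.54
Eve   | 1857.11
Grace | NULL   
Dave  | 912.07 
Dave  | 1199.73
Alice | NULL   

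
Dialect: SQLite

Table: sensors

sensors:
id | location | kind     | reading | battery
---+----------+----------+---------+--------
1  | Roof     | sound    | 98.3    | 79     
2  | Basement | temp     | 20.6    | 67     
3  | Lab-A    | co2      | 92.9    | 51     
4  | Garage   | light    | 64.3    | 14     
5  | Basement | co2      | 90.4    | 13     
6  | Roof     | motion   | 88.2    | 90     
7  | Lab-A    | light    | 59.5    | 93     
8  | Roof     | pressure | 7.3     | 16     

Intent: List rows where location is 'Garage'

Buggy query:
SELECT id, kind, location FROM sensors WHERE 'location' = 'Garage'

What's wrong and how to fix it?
Bug: 'location' in single quotes is a string literal, not the column; the comparison is literal-vs-literal and never true

Fix: Reference the column as location without single quotes

Corrected query:
SELECT id, kind, location FROM sensors WHERE location = 'Garage'

Result:
id | kind  | location
---+-------+---------
4  | light | Garage  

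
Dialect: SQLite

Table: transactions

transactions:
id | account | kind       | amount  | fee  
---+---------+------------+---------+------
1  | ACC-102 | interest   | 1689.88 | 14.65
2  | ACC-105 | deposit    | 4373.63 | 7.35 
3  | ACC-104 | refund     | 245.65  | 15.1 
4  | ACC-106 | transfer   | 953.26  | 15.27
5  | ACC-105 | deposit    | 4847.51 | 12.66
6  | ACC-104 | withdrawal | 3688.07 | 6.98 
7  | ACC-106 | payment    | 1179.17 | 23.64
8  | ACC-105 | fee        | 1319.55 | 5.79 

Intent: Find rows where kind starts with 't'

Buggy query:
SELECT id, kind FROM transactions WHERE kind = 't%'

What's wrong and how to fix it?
Bug: Wildcards only work with LIKE; '=' treats '%' as a literal character

Fix: Replace '=' with LIKE so 't%' is treated as a pattern

Corrected query:
SELECT id, kind FROM transactions WHERE kind LIKE 't%'

Result:
id | kind    
---+---------
4  | transfer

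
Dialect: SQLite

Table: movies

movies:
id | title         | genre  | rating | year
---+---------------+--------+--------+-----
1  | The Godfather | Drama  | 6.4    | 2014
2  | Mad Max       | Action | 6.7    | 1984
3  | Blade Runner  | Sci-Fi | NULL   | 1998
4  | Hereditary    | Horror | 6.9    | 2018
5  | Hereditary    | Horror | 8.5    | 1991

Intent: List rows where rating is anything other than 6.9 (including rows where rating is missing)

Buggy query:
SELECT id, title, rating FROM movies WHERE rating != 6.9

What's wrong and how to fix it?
Bug: 'rating != 6.9' is unknown when rating is NULL, so NULL rows are silently excluded

Fix: Handle NULL separately with IS NULL alongside the inequality

Corrected query:
SELECT id, title, rating FROM movies WHERE rating != 6.9 OR rating IS NULL

Result:
id | title         | rating
---+---------------+-------
1  | The Godfather | 6.4   
2  | Mad Max       | 6.7   
3  | Blade Runner  | NULL  
5  | Hereditary    | 8.5   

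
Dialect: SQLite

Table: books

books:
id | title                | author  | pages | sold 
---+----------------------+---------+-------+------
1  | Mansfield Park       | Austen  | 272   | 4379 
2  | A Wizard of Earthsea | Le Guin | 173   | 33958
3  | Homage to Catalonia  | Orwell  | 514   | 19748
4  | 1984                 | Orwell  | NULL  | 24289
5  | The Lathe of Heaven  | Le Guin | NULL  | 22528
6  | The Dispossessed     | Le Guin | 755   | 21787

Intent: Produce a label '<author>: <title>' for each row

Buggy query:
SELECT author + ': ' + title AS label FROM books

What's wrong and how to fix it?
Bug: '+' is numeric addition; on text columns SQLite converts them to 0 instead of concatenating

Fix: Replace + with || to concatenate text

Corrected query:
SELECT author || ': ' || title AS label FROM books

Result:
label                        
-----------------------------
Austen: Mansfield Park       
Le Guin: A Wizard of Earthsea
Orwell: Homage to Catalonia  
Orwell: 1984                 
Le Guin: The Lathe of Heaven 
Le Guin: The Dispossessed    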